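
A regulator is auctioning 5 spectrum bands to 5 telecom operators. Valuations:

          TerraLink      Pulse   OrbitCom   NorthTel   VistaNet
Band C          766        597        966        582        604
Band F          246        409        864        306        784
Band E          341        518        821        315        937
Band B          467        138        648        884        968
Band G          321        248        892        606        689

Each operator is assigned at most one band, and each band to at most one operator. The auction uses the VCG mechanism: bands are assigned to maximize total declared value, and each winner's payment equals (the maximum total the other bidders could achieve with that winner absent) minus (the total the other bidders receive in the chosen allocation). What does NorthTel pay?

NorthTel pays $140M.

Efficient allocation: TerraLink→Band C ($766M), Pulse→Band F ($409M), OrbitCom→Band G ($892M), NorthTel→Band B ($884M), VistaNet→Band E ($937M); total welfare W = $3888M.
NorthTel receives Band B at value $884M, so the others get W − 884 = $3004M.
Without NorthTel: best allocation of the remaining 4 bidders over all 5 bands is TerraLink→Band C ($766M), Pulse→Band E ($518M), OrbitCom→Band G ($892M), VistaNet→Band B ($968M), total $3144M.
VCG payment = (others' best without NorthTel) − (others' welfare with NorthTel) = 3144 − 3004 = $140M.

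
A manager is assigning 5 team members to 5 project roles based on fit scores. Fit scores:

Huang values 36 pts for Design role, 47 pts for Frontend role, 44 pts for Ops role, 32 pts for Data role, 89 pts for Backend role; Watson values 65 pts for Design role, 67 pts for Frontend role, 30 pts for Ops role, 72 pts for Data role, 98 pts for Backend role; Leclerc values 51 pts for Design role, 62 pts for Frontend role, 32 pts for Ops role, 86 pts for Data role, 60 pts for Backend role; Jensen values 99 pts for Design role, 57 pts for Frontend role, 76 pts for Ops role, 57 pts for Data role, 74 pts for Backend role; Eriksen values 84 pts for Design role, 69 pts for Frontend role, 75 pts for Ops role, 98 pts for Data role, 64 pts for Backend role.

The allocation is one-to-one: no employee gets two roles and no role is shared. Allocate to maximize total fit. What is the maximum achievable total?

Maximum total: 416 pts

Optimal: Huang→Backend role (89 pts), Watson→Frontend role (67 pts), Leclerc→Data role (86 pts), Jensen→Design role (99 pts), Eriksen→Ops role (75 pts) — total 89+67+86+99+75 = 416 pts.
Max-entry greedy (repeatedly take the single best remaining cell) gives 401 pts, worse by 15.
Next-best assignment: Huang→Frontend role, Watson→Backend role, Leclerc→Data role, Jensen→Design role, Eriksen→Ops role = 405 pts.
No other one-to-one assignment exceeds 416 pts.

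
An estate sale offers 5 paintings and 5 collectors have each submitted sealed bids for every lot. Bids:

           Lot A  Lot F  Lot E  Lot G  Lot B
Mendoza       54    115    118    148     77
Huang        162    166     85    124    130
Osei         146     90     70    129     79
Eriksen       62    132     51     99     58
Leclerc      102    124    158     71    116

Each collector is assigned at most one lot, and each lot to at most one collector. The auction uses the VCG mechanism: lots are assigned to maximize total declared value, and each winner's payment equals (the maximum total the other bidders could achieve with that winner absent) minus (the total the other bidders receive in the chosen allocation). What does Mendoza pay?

Mendoza pays $15.

Efficient allocation: Mendoza→Lot G ($148), Huang→Lot B ($130), Osei→Lot A ($146), Eriksen→Lot F ($132), Leclerc→Lot E ($158); total welfare W = $714.
Mendoza receives Lot G at value $148, so the others get W − 148 = $566.
Without Mendoza: best allocation of the remaining 4 bidders over all 5 lots is Huang→Lot A ($162), Osei→Lot G ($129), Eriksen→Lot F ($132), Leclerc→Lot E ($158), total $581.
VCG payment = (others' best without Mendoza) − (others' welfare with Mendoza) = 581 − 566 = $15.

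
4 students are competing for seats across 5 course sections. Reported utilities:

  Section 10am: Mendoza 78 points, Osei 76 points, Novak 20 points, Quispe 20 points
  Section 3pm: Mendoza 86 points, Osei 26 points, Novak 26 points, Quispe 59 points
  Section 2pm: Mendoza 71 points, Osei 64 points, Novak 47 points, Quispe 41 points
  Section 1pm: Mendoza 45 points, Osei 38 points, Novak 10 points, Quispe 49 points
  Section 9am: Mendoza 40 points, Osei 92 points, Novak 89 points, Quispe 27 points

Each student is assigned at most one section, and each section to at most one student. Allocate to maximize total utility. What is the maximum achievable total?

Max total: 300 points

Optimal: Mendoza→Section 3pm (86 points), Osei→Section 10am (76 points), Novak→Section 9am (89 points), Quispe→Section 1pm (49 points) — total 86+76+89+49 = 300 points.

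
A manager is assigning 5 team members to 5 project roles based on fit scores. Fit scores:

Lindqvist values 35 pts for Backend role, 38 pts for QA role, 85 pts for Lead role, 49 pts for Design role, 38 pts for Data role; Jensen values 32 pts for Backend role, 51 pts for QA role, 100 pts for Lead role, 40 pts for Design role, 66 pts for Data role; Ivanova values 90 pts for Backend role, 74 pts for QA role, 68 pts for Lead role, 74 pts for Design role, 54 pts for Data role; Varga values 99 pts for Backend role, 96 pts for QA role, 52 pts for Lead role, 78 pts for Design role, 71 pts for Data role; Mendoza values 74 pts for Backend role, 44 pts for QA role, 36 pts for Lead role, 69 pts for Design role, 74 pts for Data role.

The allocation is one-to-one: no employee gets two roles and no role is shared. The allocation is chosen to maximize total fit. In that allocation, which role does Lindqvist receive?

Lindqvist receives Design role.

Optimal: Lindqvist→Design role (49 pts), Jensen→Lead role (100 pts), Ivanova→Backend role (90 pts), Varga→QA role (96 pts), Mendoza→Data role (74 pts) — total 49+100+90+96+74 = 409 pts.
Row-greedy (each employee in turn takes its best remaining role) gives 406 pts, worse by 3.
Next-best assignment: Lindqvist→Lead role, Jensen→Data role, Ivanova→Backend role, Varga→QA role, Mendoza→Design role = 406 pts.
No other one-to-one assignment exceeds 409 pts.
Lindqvist's own top role is Lead role (85 pts), but forcing Lindqvist→Lead role and reassigning the rest optimally gives only 406 pts — worse by 3.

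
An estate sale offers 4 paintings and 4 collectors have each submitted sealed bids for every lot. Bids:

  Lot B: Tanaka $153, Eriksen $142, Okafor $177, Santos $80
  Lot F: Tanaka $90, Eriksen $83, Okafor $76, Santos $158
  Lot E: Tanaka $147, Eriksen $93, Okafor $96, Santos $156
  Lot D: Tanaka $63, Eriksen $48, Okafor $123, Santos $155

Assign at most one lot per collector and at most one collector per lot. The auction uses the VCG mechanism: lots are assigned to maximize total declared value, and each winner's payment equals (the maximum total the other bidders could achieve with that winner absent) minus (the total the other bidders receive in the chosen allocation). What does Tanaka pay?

Tanaka pays $5.

Efficient allocation: Tanaka→Lot E ($147), Eriksen→Lot B ($142), Okafor→Lot D ($123), Santos→Lot F ($158); total welfare W = $570.
Tanaka receives Lot E at value $147, so the others get W − 147 = $423.
Without Tanaka: best allocation of the remaining 3 bidders over all 4 lots is Eriksen→Lot E ($93), Okafor→Lot B ($177), Santos→Lot F ($158), total $428.
VCG payment = (others' best without Tanaka) − (others' welfare with Tanaka) = 428 − 423 = $5.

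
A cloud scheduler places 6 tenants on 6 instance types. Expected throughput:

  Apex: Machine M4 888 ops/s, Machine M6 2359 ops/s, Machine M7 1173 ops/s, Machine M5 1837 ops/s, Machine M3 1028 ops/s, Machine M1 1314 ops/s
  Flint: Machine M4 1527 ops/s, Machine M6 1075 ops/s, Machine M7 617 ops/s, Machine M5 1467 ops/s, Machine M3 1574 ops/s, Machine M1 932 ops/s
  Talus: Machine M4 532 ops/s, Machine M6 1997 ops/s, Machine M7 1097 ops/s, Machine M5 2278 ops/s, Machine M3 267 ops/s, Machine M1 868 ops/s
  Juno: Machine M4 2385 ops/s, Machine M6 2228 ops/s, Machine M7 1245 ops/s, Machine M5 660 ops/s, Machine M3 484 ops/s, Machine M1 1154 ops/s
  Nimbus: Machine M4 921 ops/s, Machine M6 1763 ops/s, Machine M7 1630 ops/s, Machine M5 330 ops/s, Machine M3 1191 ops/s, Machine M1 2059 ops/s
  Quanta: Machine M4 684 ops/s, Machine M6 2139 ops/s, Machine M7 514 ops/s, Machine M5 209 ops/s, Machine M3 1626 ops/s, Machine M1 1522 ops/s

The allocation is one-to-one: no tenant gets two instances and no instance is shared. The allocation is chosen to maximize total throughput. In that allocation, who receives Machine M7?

This is a one-to-one assignment (maximum-weight bipartite matching).
Optimal: Apex→Machine M6 (2359 ops/s), Flint→Machine M3 (1574 ops/s), Talus→Machine M5 (2278 ops/s), Juno→Machine M4 (2385 ops/s), Nimbus→Machine M7 (1630 ops/s), Quanta→Machine M1 (1522 ops/s) — total 2359+1574+2278+2385+1630+1522 = 11748 ops/s.
Max-entry greedy (repeatedly take the single best remaining cell) gives 11324 ops/s, worse by 424.
Next-best assignment: Apex→Machine M7, Flint→Machine M3, Talus→Machine M5, Juno→Machine M4, Nimbus→Machine M1, Quanta→Machine M6 = 11608 ops/s.
Nimbus's own top instance is Machine M1 (2059 ops/s), but forcing Nimbus→Machine M1 and reassigning the rest optimally gives only 11608 ops/s — worse by 140.

Nimbus receives Machine M7.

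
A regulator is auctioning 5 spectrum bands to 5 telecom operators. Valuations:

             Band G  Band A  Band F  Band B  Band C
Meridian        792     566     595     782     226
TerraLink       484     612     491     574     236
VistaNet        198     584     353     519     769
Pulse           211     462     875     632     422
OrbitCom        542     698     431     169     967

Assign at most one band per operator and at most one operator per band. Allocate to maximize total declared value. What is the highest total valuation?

Maximum total: $3792M

This is the linear assignment problem.
Optimal: Meridian→Band G ($792M), TerraLink→Band B ($574M), VistaNet→Band A ($584M), Pulse→Band F ($875M), OrbitCom→Band C ($967M) — total 792+574+584+875+967 = $3792M.
Max-entry greedy (repeatedly take the single best remaining cell) gives $3765M, worse by 27.
Swapping TerraLink↔Meridian (TerraLink→Band G $484M, Meridian→Band B $782M) loses 100.
Checked against all permutations: $3792M is optimal.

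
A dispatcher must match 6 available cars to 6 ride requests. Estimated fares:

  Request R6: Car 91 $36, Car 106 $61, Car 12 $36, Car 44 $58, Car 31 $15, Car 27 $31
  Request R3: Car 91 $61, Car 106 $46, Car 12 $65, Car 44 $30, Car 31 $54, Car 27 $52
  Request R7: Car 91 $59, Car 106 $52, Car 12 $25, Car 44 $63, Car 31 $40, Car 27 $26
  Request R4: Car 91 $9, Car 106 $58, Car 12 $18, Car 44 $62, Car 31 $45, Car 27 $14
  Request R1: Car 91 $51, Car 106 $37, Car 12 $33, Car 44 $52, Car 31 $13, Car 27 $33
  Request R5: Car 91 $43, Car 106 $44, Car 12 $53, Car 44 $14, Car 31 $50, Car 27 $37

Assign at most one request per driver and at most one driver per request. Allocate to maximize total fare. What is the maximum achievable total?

Maximum total: $330

This is a one-to-one assignment (maximum-weight bipartite matching).
Optimal: Car 91→Request R7 ($59), Car 106→Request R6 ($61), Car 12→Request R3 ($65), Car 44→Request R4 ($62), Car 31→Request R5 ($50), Car 27→Request R1 ($33) — total 59+61+65+62+50+33 = $330.
Max-entry greedy (repeatedly take the single best remaining cell) gives $304, worse by 26.
Swapping Car 31↔Car 91 (Car 31→Request R7 $40, Car 91→Request R5 $43) loses 26.
Every other assignment is strictly worse.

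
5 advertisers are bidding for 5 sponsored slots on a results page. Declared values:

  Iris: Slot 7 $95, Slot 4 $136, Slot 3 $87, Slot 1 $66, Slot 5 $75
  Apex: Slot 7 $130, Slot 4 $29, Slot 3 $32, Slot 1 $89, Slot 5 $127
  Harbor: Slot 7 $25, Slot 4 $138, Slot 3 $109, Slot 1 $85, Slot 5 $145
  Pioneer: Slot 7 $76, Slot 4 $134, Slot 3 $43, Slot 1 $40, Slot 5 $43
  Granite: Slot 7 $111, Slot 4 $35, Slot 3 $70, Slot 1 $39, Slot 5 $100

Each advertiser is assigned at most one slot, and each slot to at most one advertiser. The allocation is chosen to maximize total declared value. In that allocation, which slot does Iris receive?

This is a one-to-one assignment (maximum-weight bipartite matching).
Optimal: Iris→Slot 3 ($87), Apex→Slot 1 ($89), Harbor→Slot 5 ($145), Pioneer→Slot 4 ($134), Granite→Slot 7 ($111) — total 87+89+145+134+111 = $566.
Max-entry greedy (repeatedly take the single best remaining cell) gives $521, worse by 45.
Next-best assignment: Iris→Slot 1, Apex→Slot 5, Harbor→Slot 3, Pioneer→Slot 4, Granite→Slot 7 = $547.
Iris's own top slot is Slot 4 ($136), but forcing Iris→Slot 4 and reassigning the rest optimally gives only $524 — worse by 42.

Iris receives Slot 3.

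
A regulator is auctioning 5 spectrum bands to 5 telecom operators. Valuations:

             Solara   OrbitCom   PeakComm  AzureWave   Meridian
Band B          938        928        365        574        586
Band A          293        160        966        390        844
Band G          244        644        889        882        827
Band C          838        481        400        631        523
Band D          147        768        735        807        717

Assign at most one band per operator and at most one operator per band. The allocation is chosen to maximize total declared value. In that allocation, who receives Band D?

AzureWave receives Band D.

This is the linear assignment problem.
Optimal: Solara→Band C ($838M), OrbitCom→Band B ($928M), PeakComm→Band A ($966M), AzureWave→Band D ($807M), Meridian→Band G ($827M) — total 838+928+966+807+827 = $4366M.
Next-best assignment: Solara→Band C, OrbitCom→Band B, PeakComm→Band A, AzureWave→Band G, Meridian→Band D = $4331M.
Every other assignment is strictly worse.
AzureWave's own top band is Band G ($882M), but forcing AzureWave→Band G and reassigning the rest optimally gives only $4331M — worse by 35.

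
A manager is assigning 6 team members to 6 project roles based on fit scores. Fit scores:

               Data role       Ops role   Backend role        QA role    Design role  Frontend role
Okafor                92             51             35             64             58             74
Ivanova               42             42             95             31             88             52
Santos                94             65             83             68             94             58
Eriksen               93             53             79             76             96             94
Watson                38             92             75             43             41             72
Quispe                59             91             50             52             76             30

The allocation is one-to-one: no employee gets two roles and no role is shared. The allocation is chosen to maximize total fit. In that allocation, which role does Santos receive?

This is a one-to-one assignment (maximum-weight bipartite matching).
Optimal: Okafor→Data role (92 pts), Ivanova→Backend role (95 pts), Santos→Design role (94 pts), Eriksen→QA role (76 pts), Watson→Frontend role (72 pts), Quispe→Ops role (91 pts) — total 92+95+94+76+72+91 = 520 pts.
Next-best assignment: Okafor→Data role, Ivanova→Backend role, Santos→Design role, Eriksen→Frontend role, Watson→Ops role, Quispe→QA role = 519 pts.
Swapping Eriksen↔Okafor (Eriksen→Data role 93 pts, Okafor→QA role 64 pts) loses 11.
Santos's own top role is Data role (94 pts), but forcing Santos→Data role and reassigning the rest optimally gives only 515 pts — worse by 5.

Santos receives Design role.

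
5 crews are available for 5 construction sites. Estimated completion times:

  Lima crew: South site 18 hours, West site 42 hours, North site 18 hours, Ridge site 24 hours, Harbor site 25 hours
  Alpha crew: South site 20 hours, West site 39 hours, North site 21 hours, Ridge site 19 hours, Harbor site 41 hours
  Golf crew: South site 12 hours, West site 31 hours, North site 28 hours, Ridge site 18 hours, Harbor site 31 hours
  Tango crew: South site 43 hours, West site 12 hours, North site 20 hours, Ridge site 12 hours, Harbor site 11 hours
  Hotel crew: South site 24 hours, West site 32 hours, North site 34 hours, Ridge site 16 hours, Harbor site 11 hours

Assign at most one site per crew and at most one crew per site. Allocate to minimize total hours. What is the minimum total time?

Optimal: Lima crew→North site (18 hours), Alpha crew→Ridge site (19 hours), Golf crew→South site (12 hours), Tango crew→West site (12 hours), Hotel crew→Harbor site (11 hours) — total 18+19+12+12+11 = 72 hours.
Column-greedy (each site in turn goes to its cheapest remaining crew) gives 99 hours, worse by 27.
Checked against all permutations: 72 hours is optimal.

Minimum total: 72 hours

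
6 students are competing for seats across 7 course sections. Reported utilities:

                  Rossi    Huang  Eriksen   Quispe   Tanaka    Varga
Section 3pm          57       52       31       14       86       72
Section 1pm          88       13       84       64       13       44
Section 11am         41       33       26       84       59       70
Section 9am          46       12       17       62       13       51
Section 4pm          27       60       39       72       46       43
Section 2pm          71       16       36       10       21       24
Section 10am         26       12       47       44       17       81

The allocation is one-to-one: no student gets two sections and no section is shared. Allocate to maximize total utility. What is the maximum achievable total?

Optimal: Rossi→Section 2pm (71 points), Huang→Section 4pm (60 points), Eriksen→Section 1pm (84 points), Quispe→Section 11am (84 points), Tanaka→Section 3pm (86 points), Varga→Section 10am (81 points) — total 71+60+84+84+86+81 = 466 points.
Max-entry greedy (repeatedly take the single best remaining cell) gives 435 points, worse by 31.
Swapping Quispe↔Eriksen (Quispe→Section 1pm 64 points, Eriksen→Section 11am 26 points) loses 78.

Max total: 466 points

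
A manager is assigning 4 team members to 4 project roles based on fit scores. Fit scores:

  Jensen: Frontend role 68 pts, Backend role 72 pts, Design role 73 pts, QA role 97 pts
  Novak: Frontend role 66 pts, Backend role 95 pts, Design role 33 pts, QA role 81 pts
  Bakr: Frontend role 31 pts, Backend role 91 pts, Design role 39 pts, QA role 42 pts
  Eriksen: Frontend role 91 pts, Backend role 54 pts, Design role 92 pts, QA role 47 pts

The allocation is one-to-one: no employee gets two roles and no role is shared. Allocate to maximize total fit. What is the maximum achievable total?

Optimal: Jensen→QA role (97 pts), Novak→Frontend role (66 pts), Bakr→Backend role (91 pts), Eriksen→Design role (92 pts) — total 97+66+91+92 = 346 pts.
Next-best assignment: Jensen→Design role, Novak→QA role, Bakr→Backend role, Eriksen→Frontend role = 336 pts.

Maximum total: 346 pts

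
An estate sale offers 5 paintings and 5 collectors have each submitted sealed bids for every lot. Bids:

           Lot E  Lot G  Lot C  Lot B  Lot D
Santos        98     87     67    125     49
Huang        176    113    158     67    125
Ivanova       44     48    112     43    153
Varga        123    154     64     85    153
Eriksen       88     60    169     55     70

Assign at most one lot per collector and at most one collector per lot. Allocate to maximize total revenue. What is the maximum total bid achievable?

Maximum total: $777

Optimal: Santos→Lot B ($125), Huang→Lot E ($176), Ivanova→Lot D ($153), Varga→Lot G ($154), Eriksen→Lot C ($169) — total 125+176+153+154+169 = $777.
Swapping Santos↔Varga (Santos→Lot G $87, Varga→Lot B $85) loses 107.
No other one-to-one assignment exceeds $777.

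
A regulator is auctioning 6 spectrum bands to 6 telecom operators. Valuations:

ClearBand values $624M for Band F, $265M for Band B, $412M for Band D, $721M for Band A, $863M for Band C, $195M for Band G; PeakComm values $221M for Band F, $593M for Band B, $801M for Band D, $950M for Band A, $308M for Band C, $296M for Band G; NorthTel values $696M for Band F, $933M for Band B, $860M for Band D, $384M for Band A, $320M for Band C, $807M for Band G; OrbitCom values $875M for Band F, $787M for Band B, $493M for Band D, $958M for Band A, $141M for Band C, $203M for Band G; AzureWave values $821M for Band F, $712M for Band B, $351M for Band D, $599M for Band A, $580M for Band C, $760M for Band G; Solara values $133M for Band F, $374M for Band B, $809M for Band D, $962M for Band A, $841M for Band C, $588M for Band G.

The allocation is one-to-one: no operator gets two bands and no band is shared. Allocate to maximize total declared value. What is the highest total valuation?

Optimal: ClearBand→Band C ($863M), PeakComm→Band D ($801M), NorthTel→Band B ($933M), OrbitCom→Band F ($875M), AzureWave→Band G ($760M), Solara→Band A ($962M) — total 863+801+933+875+760+962 = $5194M.
Next-best assignment: ClearBand→Band C, PeakComm→Band A, NorthTel→Band B, OrbitCom→Band F, AzureWave→Band G, Solara→Band D = $5190M.

Maximum total: $5194M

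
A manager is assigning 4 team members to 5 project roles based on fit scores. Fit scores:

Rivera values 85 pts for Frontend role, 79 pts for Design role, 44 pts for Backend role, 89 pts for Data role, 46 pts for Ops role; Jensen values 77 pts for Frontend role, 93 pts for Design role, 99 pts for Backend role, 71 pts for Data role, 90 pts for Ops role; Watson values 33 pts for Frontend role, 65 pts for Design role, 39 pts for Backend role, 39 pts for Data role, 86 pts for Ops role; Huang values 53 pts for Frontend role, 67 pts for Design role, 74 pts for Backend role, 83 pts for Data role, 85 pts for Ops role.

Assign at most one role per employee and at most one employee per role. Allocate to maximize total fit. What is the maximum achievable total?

Optimal: Rivera→Frontend role (85 pts), Jensen→Backend role (99 pts), Watson→Ops role (86 pts), Huang→Data role (83 pts) — total 85+99+86+83 = 353 pts.
Max-entry greedy (repeatedly take the single best remaining cell) gives 341 pts, worse by 12.
Next-best assignment: Rivera→Frontend role, Jensen→Design role, Watson→Ops role, Huang→Data role = 347 pts.
Swapping Watson↔Huang (Watson→Data role 39 pts, Huang→Ops role 85 pts) loses 45.
Checked against all permutations: 353 pts is optimal.

Max total: 353 pts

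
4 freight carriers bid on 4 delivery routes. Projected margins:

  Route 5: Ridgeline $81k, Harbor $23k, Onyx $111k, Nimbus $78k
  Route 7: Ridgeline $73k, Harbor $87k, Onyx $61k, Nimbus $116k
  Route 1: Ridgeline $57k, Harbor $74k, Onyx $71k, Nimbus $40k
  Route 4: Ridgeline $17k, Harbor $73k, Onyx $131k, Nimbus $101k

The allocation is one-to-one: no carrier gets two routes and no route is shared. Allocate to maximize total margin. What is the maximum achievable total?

Maximum total: $402k

This is the linear assignment problem.
Optimal: Ridgeline→Route 5 ($81k), Harbor→Route 1 ($74k), Onyx→Route 4 ($131k), Nimbus→Route 7 ($116k) — total 81+74+131+116 = $402k.
Next-best assignment: Ridgeline→Route 7, Harbor→Route 1, Onyx→Route 5, Nimbus→Route 4 = $359k.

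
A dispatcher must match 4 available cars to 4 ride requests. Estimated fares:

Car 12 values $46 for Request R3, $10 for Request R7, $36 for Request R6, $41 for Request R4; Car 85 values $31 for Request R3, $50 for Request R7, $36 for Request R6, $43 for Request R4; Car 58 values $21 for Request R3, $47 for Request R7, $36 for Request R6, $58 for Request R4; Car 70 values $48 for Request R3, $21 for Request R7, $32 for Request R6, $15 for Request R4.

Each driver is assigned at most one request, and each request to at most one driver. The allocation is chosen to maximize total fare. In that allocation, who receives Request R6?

Optimal: Car 12→Request R6 ($36), Car 85→Request R7 ($50), Car 58→Request R4 ($58), Car 70→Request R3 ($48) — total 36+50+58+48 = $192.
Every other assignment is strictly worse.
Car 12's own top request is Request R3 ($46), but forcing Car 12→Request R3 and reassigning the rest optimally gives only $186 — worse by 6.

Car 12 receives Request R6.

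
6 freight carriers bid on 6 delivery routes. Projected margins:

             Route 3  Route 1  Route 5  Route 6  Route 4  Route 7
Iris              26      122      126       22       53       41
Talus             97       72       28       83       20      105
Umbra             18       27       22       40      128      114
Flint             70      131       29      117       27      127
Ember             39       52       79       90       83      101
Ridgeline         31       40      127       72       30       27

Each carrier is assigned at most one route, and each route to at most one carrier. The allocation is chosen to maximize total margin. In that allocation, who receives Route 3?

Talus receives Route 3.

Optimal: Iris→Route 1 ($122k), Talus→Route 3 ($97k), Umbra→Route 4 ($128k), Flint→Route 6 ($117k), Ember→Route 7 ($101k), Ridgeline→Route 5 ($127k) — total 122+97+128+117+101+127 = $692k.
Column-greedy (each route in turn goes to its best remaining carrier) gives $614k, worse by 78.
Next-best assignment: Iris→Route 1, Talus→Route 3, Umbra→Route 4, Flint→Route 7, Ember→Route 6, Ridgeline→Route 5 = $691k.
Every other assignment is strictly worse.
Talus's own top route is Route 7 ($105k), but forcing Talus→Route 7 and reassigning the rest optimally gives only $642k — worse by 50.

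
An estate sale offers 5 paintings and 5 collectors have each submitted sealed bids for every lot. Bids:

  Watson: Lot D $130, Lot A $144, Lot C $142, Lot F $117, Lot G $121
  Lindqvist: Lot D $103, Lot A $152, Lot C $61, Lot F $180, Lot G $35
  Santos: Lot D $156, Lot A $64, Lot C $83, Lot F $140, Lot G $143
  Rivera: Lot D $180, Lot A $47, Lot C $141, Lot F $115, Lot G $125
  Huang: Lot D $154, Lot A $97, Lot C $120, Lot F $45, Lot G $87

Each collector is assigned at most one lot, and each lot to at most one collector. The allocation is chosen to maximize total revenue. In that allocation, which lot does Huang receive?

Huang receives Lot C.

Optimal: Watson→Lot A ($144), Lindqvist→Lot F ($180), Santos→Lot G ($143), Rivera→Lot D ($180), Huang→Lot C ($120) — total 144+180+143+180+120 = $767.
Row-greedy (each collector in turn takes its best remaining lot) gives $708, worse by 59.
Huang's own top lot is Lot D ($154), but forcing Huang→Lot D and reassigning the rest optimally gives only $762 — worse by 5.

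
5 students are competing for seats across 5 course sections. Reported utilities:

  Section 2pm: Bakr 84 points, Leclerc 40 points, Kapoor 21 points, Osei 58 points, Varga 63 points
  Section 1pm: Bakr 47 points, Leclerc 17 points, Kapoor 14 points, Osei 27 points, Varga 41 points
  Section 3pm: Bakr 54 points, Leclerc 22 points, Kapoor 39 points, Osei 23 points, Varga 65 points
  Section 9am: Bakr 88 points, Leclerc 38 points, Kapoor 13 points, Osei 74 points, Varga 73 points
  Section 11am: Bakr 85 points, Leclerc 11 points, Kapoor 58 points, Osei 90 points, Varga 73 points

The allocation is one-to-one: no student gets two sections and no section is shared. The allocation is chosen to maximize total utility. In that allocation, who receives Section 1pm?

Leclerc receives Section 1pm.

Optimal: Bakr→Section 2pm (84 points), Leclerc→Section 1pm (17 points), Kapoor→Section 3pm (39 points), Osei→Section 11am (90 points), Varga→Section 9am (73 points) — total 84+17+39+90+73 = 303 points.
Column-greedy (each section in turn goes to its best remaining student) gives 249 points, worse by 54.
Next-best assignment: Bakr→Section 2pm, Leclerc→Section 1pm, Kapoor→Section 11am, Osei→Section 9am, Varga→Section 3pm = 298 points.
Swapping Kapoor↔Varga (Kapoor→Section 9am 13 points, Varga→Section 3pm 65 points) loses 34.
Leclerc's own top section is Section 2pm (40 points), but forcing Leclerc→Section 2pm and reassigning the rest optimally gives only 298 points — worse by 5.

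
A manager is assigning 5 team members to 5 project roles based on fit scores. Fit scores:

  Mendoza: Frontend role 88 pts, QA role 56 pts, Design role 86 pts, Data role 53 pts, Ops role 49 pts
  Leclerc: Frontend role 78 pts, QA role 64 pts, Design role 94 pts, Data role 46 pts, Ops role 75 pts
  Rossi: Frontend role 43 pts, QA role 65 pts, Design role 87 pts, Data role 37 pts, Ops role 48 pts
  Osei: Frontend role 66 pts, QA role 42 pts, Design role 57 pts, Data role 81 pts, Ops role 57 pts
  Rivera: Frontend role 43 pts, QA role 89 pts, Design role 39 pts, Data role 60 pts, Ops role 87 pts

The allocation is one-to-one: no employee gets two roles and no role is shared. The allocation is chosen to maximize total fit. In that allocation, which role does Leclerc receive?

Optimal: Mendoza→Frontend role (88 pts), Leclerc→Ops role (75 pts), Rossi→Design role (87 pts), Osei→Data role (81 pts), Rivera→QA role (89 pts) — total 88+75+87+81+89 = 420 pts.
Column-greedy (each role in turn goes to its best remaining employee) gives 400 pts, worse by 20.
Leclerc's own top role is Design role (94 pts), but forcing Leclerc→Design role and reassigning the rest optimally gives only 415 pts — worse by 5.

Leclerc receives Ops role.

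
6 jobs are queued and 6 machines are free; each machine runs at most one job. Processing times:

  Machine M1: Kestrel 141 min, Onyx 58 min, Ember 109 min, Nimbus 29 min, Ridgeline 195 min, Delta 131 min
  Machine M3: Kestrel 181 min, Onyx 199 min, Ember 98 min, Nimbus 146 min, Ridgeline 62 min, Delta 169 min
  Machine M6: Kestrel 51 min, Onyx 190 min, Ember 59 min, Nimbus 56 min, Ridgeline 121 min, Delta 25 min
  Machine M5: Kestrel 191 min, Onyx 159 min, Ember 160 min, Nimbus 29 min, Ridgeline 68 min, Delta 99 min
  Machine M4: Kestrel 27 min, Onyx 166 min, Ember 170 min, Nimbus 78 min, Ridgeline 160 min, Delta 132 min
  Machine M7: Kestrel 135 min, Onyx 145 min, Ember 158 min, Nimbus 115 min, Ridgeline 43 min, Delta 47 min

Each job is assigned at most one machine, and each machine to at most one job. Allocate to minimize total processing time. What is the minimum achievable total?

Treat this as an assignment problem: match each job to one machine.
Optimal: Kestrel→Machine M4 (27 min), Onyx→Machine M1 (58 min), Ember→Machine M3 (98 min), Nimbus→Machine M5 (29 min), Ridgeline→Machine M7 (43 min), Delta→Machine M6 (25 min) — total 27+58+98+29+43+25 = 280 min.
Row-greedy (each job in turn takes its cheapest remaining machine) gives 385 min, worse by 105.
Next-best assignment: Kestrel→Machine M4, Onyx→Machine M1, Ember→Machine M6, Nimbus→Machine M5, Ridgeline→Machine M3, Delta→Machine M7 = 282 min.

Min total: 280 min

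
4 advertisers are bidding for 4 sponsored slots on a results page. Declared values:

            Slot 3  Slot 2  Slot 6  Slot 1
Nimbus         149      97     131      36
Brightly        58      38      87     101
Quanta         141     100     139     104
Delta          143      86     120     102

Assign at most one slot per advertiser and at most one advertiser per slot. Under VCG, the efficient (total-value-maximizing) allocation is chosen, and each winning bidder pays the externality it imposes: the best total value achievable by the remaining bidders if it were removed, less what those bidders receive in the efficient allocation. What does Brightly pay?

Brightly pays $11.

Efficient allocation: Nimbus→Slot 2 ($97), Brightly→Slot 1 ($101), Quanta→Slot 6 ($139), Delta→Slot 3 ($143); total welfare W = $480.
Brightly receives Slot 1 at value $101, so the others get W − 101 = $379.
Without Brightly: best allocation of the remaining 3 bidders over all 4 slots is Nimbus→Slot 3 ($149), Quanta→Slot 6 ($139), Delta→Slot 1 ($102), total $390.
VCG payment = (others' best without Brightly) − (others' welfare with Brightly) = 390 − 379 = $11.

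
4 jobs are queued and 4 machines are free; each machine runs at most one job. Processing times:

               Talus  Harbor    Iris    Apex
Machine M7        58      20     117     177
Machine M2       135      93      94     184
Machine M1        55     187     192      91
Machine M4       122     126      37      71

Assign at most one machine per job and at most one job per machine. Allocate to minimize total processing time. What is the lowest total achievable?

Minimum total: 240 min

Optimal: Talus→Machine M1 (55 min), Harbor→Machine M7 (20 min), Iris→Machine M2 (94 min), Apex→Machine M4 (71 min) — total 55+20+94+71 = 240 min.
Row-greedy (each job in turn takes its cheapest remaining machine) gives 296 min, worse by 56.
Swapping Apex↔Iris (Apex→Machine M2 184 min, Iris→Machine M4 37 min) adds 56.
Checked against all permutations: 240 min is optimal.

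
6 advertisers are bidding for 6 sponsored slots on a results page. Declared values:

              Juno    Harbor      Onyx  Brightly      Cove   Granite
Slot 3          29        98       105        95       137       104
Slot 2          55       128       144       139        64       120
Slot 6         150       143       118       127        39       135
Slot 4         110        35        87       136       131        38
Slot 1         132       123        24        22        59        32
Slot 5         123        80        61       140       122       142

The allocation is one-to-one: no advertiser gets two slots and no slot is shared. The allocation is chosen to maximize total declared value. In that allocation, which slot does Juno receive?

Optimal: Juno→Slot 1 ($132), Harbor→Slot 6 ($143), Onyx→Slot 2 ($144), Brightly→Slot 4 ($136), Cove→Slot 3 ($137), Granite→Slot 5 ($142) — total 132+143+144+136+137+142 = $834.
Max-entry greedy (repeatedly take the single best remaining cell) gives $832, worse by 2.
Next-best assignment: Juno→Slot 6, Harbor→Slot 1, Onyx→Slot 2, Brightly→Slot 4, Cove→Slot 3, Granite→Slot 5 = $832.
Juno's own top slot is Slot 6 ($150), but forcing Juno→Slot 6 and reassigning the rest optimally gives only $832 — worse by 2.

Juno receives Slot 1.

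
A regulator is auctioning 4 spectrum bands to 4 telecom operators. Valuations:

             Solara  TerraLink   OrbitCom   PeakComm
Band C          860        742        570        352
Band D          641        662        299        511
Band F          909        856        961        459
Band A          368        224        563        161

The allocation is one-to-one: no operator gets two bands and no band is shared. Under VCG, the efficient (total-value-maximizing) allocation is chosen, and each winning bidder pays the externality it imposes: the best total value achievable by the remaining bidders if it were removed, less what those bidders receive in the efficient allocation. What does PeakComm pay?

Efficient allocation: Solara→Band C ($860M), TerraLink→Band F ($856M), OrbitCom→Band A ($563M), PeakComm→Band D ($511M); total welfare W = $2790M.
PeakComm receives Band D at value $511M, so the others get W − 511 = $2279M.
Without PeakComm: best allocation of the remaining 3 bidders over all 4 bands is Solara→Band C ($860M), TerraLink→Band D ($662M), OrbitCom→Band F ($961M), total $2483M.
VCG payment = (others' best without PeakComm) − (others' welfare with PeakComm) = 2483 − 2279 = $204M.

PeakComm pays $204M.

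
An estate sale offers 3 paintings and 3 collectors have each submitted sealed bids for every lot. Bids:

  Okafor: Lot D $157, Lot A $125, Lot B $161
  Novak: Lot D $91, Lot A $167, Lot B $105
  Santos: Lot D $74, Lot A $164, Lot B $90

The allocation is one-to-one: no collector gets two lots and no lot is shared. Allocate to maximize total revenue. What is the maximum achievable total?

Maximum total: $426

This is a one-to-one assignment (maximum-weight bipartite matching).
Optimal: Okafor→Lot D ($157), Novak→Lot B ($105), Santos→Lot A ($164) — total 157+105+164 = $426.
Max-entry greedy (repeatedly take the single best remaining cell) gives $402, worse by 24.
Next-best assignment: Okafor→Lot B, Novak→Lot D, Santos→Lot A = $416.
Swapping Okafor↔Santos (Okafor→Lot A $125, Santos→Lot D $74) loses 122.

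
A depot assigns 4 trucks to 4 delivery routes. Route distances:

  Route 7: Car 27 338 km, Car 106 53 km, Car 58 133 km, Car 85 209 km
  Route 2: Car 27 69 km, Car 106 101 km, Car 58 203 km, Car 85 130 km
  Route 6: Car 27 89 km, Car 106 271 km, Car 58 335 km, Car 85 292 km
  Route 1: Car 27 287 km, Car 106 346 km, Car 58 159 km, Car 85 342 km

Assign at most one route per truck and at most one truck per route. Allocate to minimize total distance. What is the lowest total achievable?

Optimal: Car 27→Route 6 (89 km), Car 106→Route 7 (53 km), Car 58→Route 1 (159 km), Car 85→Route 2 (130 km) — total 89+53+159+130 = 431 km.
Next-best assignment: Car 27→Route 6, Car 106→Route 2, Car 58→Route 1, Car 85→Route 7 = 558 km.
Swapping Car 106↔Car 85 (Car 106→Route 2 101 km, Car 85→Route 7 209 km) adds 127.
Every other assignment is strictly worse.

Minimum total: 431 km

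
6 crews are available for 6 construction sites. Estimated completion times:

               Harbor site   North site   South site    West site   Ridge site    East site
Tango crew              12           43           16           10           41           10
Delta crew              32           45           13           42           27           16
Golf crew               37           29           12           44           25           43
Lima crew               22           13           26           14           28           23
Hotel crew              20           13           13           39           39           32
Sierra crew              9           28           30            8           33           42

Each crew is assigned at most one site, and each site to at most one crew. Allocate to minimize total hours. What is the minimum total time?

Minimum total: 84 hours

Optimal: Tango crew→East site (10 hours), Delta crew→South site (13 hours), Golf crew→Ridge site (25 hours), Lima crew→West site (14 hours), Hotel crew→North site (13 hours), Sierra crew→Harbor site (9 hours) — total 10+13+25+14+13+9 = 84 hours.
Min-entry greedy (repeatedly take the single cheapest remaining cell) gives 90 hours, worse by 6.
Swapping Lima crew↔Tango crew (Lima crew→East site 23 hours, Tango crew→West site 10 hours) adds 9.
No other one-to-one assignment undercuts 84 hours.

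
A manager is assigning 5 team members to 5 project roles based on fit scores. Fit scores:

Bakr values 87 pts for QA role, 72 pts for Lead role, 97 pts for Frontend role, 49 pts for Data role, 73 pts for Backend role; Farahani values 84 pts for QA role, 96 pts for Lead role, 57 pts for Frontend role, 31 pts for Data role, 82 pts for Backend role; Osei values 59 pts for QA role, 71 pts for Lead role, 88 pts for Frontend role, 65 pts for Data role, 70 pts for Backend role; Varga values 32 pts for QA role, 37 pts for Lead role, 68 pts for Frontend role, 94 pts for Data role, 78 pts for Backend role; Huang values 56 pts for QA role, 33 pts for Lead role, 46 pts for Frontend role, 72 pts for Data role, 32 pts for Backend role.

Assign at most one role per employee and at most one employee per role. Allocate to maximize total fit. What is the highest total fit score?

Max total: 421 pts

Optimal: Bakr→QA role (87 pts), Farahani→Lead role (96 pts), Osei→Frontend role (88 pts), Varga→Backend role (78 pts), Huang→Data role (72 pts) — total 87+96+88+78+72 = 421 pts.
Column-greedy (each role in turn goes to its best remaining employee) gives 397 pts, worse by 24.
Next-best assignment: Bakr→Frontend role, Farahani→Lead role, Osei→Backend role, Varga→Data role, Huang→QA role = 413 pts.
Swapping Farahani↔Bakr (Farahani→QA role 84 pts, Bakr→Lead role 72 pts) loses 27.
No other one-to-one assignment exceeds 421 pts.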